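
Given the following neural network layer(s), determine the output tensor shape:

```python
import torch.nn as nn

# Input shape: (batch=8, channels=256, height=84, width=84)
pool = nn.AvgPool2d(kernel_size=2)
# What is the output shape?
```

Input: (8, 256, 84, 84) -> Output: (8, 256, 42, 42)

Answer: (8, 256, 42, 42)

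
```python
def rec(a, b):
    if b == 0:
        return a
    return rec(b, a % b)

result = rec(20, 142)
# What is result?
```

rec(20, 142) -> rec(142, 20) -> rec(20, 2) -> rec(2, 0) -> 2

Answer: 2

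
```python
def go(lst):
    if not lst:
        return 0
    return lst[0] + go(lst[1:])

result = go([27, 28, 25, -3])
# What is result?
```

27 + 28 + 25 + (-3) + 0 = 77

Answer: 77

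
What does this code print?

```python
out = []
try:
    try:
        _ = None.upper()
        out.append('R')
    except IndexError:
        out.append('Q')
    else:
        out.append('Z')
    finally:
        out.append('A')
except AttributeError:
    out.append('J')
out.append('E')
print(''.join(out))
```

Execution trace: 'A' (finally) → 'J' (outer except AttributeError) → 'E' (after the try/except). Output: AJE

Answer: AJE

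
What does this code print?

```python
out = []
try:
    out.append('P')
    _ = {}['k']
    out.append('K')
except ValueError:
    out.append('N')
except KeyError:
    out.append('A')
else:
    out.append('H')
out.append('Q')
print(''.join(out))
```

Execution trace: 'P' (try body) → 'A' (except KeyError) → 'Q' (after the try/except). Output: PAQ

Answer: PAQ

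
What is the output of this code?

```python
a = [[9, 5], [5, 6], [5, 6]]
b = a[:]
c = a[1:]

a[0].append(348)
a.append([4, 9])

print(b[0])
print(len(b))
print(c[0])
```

Key concept: slice with nested mutation.
Step by step:
`a = [[9, 5], [5, 6], [5, 6]]` → a = [[9, 5], [5, 6], [5, 6]]
`b = a[:]` → b = [[9, 5], [5, 6], [5, 6]]
`c = a[1:]` → c = [[5, 6], [5, 6]]
`a[0].append(348)` → a = [[9, 5, 348], [5, 6], [5, 6]]; b = [[9, 5, 348], [5, 6], [5, 6]]
`a.append([4, 9])` → a = [[9, 5, 348], [5, 6], [5, 6], [4, 9]]
`print(b[0])` → prints [9, 5, 348]
`print(len(b))` → prints 3
`print(c[0])` → prints [5, 6]

Answer:
[9, 5, 348]
3
[5, 6]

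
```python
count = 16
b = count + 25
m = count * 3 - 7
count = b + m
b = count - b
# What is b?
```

Trace:
`count = 16` → count = 16
`b = count + 25` → b = 41
`m = count * 3 - 7` → m = 41
`count = b + m` → count = 82
`b = count - b` → b = 41
So b = 41

Answer: 41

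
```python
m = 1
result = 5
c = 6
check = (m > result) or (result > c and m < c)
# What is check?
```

Trace:
`m = 1` → m = 1
`result = 5` → result = 5
`c = 6` → c = 6
`check = (m > result) or (result > c and m < c)` → check = False
So check = False

Answer: False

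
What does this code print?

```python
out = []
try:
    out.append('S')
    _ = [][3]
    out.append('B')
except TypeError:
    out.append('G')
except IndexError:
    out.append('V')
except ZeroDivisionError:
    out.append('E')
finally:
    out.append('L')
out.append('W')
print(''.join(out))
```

Execution trace: 'S' (try body) → 'V' (except IndexError) → 'L' (finally) → 'W' (after the try/except). Output: SVLW

Answer: SVLW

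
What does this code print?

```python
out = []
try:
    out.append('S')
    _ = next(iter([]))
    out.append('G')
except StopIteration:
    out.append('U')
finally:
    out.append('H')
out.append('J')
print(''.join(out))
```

Execution trace: 'S' (try body) → 'U' (except StopIteration) → 'H' (finally) → 'J' (after the try/except). Output: SUHJ

Answer: SUHJ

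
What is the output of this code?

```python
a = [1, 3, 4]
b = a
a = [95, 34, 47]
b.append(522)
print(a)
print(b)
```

Key concept: rebinding vs mutation: a is rebound to a new list, b still points at the original.
Step by step:
`a = [1, 3, 4]` → a = [1, 3, 4]
`b = a` → b = [1, 3, 4] (same object as a)
`a = [95, 34, 47]` → a = [95, 34, 47]
`b.append(522)` → b = [1, 3, 4, 522]
`print(a)` → prints [95, 34, 47]
`print(b)` → prints [1, 3, 4, 522]

Answer:
[95, 34, 47]
[1, 3, 4, 522]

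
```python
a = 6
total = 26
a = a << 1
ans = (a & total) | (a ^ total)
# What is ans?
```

Trace:
`a = 6` → a = 6
`total = 26` → total = 26
`a = a << 1` → a = 12
`ans = (a & total) | (a ^ total)` → ans = 30
So ans = 30

Answer: 30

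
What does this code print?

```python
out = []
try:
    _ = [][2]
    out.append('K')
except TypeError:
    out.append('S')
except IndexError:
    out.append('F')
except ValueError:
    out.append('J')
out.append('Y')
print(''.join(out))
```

Execution trace: 'F' (except IndexError) → 'Y' (after the try/except). Output: FY

Answer: FY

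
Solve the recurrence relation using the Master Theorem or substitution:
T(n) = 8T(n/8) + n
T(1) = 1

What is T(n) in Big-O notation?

By Master Theorem: a=8, b=8, f(n)=n. Since log_8(8) = 1 and f(n) = Θ(n^1), Case 2 applies. T(n) = O(n log n).

Answer: O(n log n)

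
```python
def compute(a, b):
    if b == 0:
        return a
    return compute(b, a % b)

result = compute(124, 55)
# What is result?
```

compute(124, 55) -> compute(55, 14) -> compute(14, 13) -> compute(13, 1) -> compute(1, 0) -> 1

Answer: 1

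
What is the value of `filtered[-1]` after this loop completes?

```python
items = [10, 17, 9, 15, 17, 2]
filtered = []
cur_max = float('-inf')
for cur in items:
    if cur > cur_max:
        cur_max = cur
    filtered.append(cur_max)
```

Running max ends at 17
`filtered` takes the values: [] → [10] → [10, 17] → [10, 17, 17] → [10, 17, 17, 17] → [10, 17, 17, 17, 17] → [10, 17, 17, 17, 17, 17]
So `filtered[-1]` = 17

Answer: 17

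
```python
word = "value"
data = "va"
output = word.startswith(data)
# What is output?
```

Trace:
`word = "value"` → word = 'value'
`data = "va"` → data = 'va'
`output = word.startswith(data)` → output = True
So output = True

Answer: True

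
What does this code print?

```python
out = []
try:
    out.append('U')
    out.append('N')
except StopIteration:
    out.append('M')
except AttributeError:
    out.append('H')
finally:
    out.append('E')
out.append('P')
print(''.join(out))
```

Execution trace: 'U' (try body) → 'N' (try body, no exception) → 'E' (finally) → 'P' (after the try/except). Output: UNEP

Answer: UNEP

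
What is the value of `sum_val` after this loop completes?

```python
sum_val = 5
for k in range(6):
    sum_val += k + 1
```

Start at 5, add 1 to 6 = 26
`sum_val` takes the values: 5 → 6 → 8 → 11 → 15 → 20 → 26

Answer: 26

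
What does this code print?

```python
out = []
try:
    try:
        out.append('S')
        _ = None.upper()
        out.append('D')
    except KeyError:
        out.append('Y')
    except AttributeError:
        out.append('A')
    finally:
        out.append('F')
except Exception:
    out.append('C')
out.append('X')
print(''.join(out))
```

Execution trace: 'S' (inner try body) → 'A' (inner except AttributeError) → 'F' (inner finally) → 'X' (after the try/except). Output: SAFX

Answer: SAFX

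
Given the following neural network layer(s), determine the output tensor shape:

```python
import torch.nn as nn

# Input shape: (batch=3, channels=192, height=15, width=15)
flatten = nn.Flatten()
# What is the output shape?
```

Input: (3, 192, 15, 15) -> Output: (3, 43200)

Answer: (3, 43200)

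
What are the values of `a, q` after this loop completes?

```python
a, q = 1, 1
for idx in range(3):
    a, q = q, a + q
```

Fibonacci: after 3 iterations
`a, q` takes the values: (1, 1) → (1, 2) → (2, 3) → (3, 5)

Answer: 3, 5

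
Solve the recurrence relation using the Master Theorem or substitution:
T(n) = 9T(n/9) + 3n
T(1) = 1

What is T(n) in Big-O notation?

By Master Theorem: a=9, b=9, f(n)=3n. Since log_9(9) = 1 and f(n) = Θ(n^1), Case 2 applies. T(n) = O(n log n).

Answer: O(n log n)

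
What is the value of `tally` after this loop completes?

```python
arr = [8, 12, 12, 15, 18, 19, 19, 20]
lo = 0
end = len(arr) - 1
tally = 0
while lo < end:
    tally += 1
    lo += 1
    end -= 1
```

Iterations until pointers meet (list length 8)
`tally` takes the values: 0 → 1 → 2 → 3 → 4

Answer: 4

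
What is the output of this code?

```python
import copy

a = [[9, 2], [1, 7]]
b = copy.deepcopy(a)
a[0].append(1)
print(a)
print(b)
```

Key concept: deep copy is fully independent.
Step by step:
`a = [[9, 2], [1, 7]]` → a = [[9, 2], [1, 7]]
`b = copy.deepcopy(a)` → b = [[9, 2], [1, 7]]
`a[0].append(1)` → a = [[9, 2, 1], [1, 7]]
`print(a)` → prints [[9, 2, 1], [1, 7]]
`print(b)` → prints [[9, 2], [1, 7]]

Answer:
[[9, 2, 1], [1, 7]]
[[9, 2], [1, 7]]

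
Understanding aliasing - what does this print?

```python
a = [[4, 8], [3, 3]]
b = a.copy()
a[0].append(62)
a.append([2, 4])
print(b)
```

Key concept: shallow copy with nested lists.
Step by step:
`a = [[4, 8], [3, 3]]` → a = [[4, 8], [3, 3]]
`b = a.copy()` → b = [[4, 8], [3, 3]]
`a[0].append(62)` → a = [[4, 8, 62], [3, 3]]; b = [[4, 8, 62], [3, 3]]
`a.append([2, 4])` → a = [[4, 8, 62], [3, 3], [2, 4]]
`print(b)` → prints [[4, 8, 62], [3, 3]]

Answer: [[4, 8, 62], [3, 3]]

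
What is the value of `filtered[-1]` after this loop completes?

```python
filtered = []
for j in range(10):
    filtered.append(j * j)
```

Last element of squares 0 to 9
`filtered` takes the values: [] → [0] → [0, 1] → [0, 1, 4] → [0, 1, 4, 9] → [0, 1, 4, 9, 16] → [0, 1, 4, 9, 16, 25] → [0, 1, 4, 9, 16, 25, 36] → [0, 1, 4, 9, 16, 25, 36, 49] → [0, 1, 4, 9, 16, 25, 36, 49, 64] → [0, 1, 4, 9, 16, 25, 36, 49, 64, 81]
So `filtered[-1]` = 81

Answer: 81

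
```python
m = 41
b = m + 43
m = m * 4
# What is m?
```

Trace:
`m = 41` → m = 41
`b = m + 43` → b = 84
`m = m * 4` → m = 164
So m = 164

Answer: 164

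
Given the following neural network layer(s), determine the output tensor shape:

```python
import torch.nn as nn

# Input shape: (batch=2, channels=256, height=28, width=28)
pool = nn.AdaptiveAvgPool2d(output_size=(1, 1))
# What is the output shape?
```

Input: (2, 256, 28, 28) -> Output: (2, 256, 1, 1)

Answer: (2, 256, 1, 1)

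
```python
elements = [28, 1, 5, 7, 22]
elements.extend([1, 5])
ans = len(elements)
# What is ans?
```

Trace:
`elements = [28, 1, 5, 7, 22]` → elements = [28, 1, 5, 7, 22]
`elements.extend([1, 5])` → elements = [28, 1, 5, 7, 22, 1, 5]
`ans = len(elements)` → ans = 7
So ans = 7

Answer: 7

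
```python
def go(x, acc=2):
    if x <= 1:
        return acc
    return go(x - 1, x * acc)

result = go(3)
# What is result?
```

Accumulator trace (n, acc): (3, 2) -> (2, 6) -> (1, 12) -> return 12

Answer: 12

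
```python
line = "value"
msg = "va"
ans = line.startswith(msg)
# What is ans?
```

Trace:
`line = "value"` → line = 'value'
`msg = "va"` → msg = 'va'
`ans = line.startswith(msg)` → ans = True
So ans = True

Answer: True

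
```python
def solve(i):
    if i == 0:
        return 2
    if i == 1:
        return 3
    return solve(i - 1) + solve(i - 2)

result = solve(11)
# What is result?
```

Build up from base cases: solve(0)=2, solve(1)=3, solve(2)=5, solve(3)=8, solve(4)=13, solve(5)=21, solve(6)=34, ..., solve(11)=377

Answer: 377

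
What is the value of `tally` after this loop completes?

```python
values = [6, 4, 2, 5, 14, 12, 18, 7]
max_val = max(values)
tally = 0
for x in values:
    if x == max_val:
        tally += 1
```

Count of max value 18 in [6, 4, 2, 5, 14, 12, 18, 7]
`tally` takes the values: 0 → 1

Answer: 1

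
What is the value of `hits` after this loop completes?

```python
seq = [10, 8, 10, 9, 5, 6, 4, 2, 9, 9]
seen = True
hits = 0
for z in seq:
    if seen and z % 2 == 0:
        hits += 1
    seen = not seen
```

Count even values at even positions
`hits` takes the values: 0 → 1 → 2 → 3

Answer: 3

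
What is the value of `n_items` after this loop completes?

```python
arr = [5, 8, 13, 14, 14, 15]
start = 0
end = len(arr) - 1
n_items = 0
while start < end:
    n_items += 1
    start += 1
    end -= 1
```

Iterations until pointers meet (list length 6)
`n_items` takes the values: 0 → 1 → 2 → 3

Answer: 3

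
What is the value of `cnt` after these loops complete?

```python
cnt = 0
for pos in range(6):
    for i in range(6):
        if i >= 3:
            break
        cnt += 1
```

Inner breaks at 3, outer runs 6 times
`cnt` takes the values: 0 → 1 → 2 → 3 → 4 → 5 → 6 → 7 → 8 → 9 → 10 → 11 → 12 → 13 → 14 → 15 → 16 → 17 → 18

Answer: 18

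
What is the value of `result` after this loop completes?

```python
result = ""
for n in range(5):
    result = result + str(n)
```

Concatenate digits 0 to 4
`result` takes the values: "" → "0" → "01" → "012" → "0123" → "01234"

Answer: "01234"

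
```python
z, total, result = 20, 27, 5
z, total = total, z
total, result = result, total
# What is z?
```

Trace:
`z, total, result = 20, 27, 5` → z = 20; total = 27; result = 5
`z, total = total, z` → z = 27; total = 20
`total, result = result, total` → total = 5; result = 20
So z = 27

Answer: 27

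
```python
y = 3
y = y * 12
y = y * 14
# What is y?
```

Trace:
`y = 3` → y = 3
`y = y * 12` → y = 36
`y = y * 14` → y = 504
So y = 504

Answer: 504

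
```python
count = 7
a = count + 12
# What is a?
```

Trace:
`count = 7` → count = 7
`a = count + 12` → a = 19
So a = 19

Answer: 19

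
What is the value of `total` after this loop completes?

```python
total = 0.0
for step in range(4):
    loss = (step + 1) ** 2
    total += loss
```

Sum of squared losses 1² + 2² + ... + 4²
`total` takes the values: 0.0 → 1.0 → 5.0 → 14.0 → 30.0

Answer: 30.0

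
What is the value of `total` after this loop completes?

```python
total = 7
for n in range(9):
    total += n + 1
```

Start at 7, add 1 to 9 = 52
`total` takes the values: 7 → 8 → 10 → 13 → 17 → 22 → 28 → 35 → 43 → 52

Answer: 52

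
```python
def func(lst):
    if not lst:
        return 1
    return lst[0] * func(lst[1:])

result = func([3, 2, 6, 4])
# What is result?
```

Product over [3, 2, 6, 4] = 3 * 2 * 6 * 4 = 144

Answer: 144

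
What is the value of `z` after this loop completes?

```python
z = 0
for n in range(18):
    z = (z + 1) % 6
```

Increment mod 6, 18 times = 0
`z` takes the values: 0 → 1 → 2 → 3 → 4 → 5 → 0 → 1 → 2 → 3 → 4 → 5 → 0 → 1 → 2 → 3 → 4 → 5 → 0

Answer: 0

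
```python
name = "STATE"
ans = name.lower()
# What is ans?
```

Trace:
`name = "STATE"` → name = 'STATE'
`ans = name.lower()` → ans = 'state'
So ans = 'state'

Answer: 'state'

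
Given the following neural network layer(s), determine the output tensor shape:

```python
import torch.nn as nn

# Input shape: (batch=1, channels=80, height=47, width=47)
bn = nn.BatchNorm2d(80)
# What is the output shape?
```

Input: (1, 80, 47, 47) -> Output: (1, 80, 47, 47)

Answer: (1, 80, 47, 47)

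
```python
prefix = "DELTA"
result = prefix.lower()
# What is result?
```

Trace:
`prefix = "DELTA"` → prefix = 'DELTA'
`result = prefix.lower()` → result = 'delta'
So result = 'delta'

Answer: 'delta'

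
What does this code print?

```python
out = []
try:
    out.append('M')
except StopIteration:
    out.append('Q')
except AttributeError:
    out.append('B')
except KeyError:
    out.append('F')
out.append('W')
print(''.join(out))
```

Execution trace: 'M' (try body, no exception) → 'W' (after the try/except). Output: MW

Answer: MW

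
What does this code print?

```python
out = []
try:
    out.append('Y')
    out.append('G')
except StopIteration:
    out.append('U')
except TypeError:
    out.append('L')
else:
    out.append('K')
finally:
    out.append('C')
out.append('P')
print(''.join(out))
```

Execution trace: 'Y' (try body) → 'G' (try body, no exception) → 'K' (else) → 'C' (finally) → 'P' (after the try/except). Output: YGKCP

Answer: YGKCP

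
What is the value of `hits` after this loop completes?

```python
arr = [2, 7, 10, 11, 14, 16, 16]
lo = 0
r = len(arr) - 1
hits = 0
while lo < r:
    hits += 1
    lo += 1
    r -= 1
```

Iterations until pointers meet (list length 7)
`hits` takes the values: 0 → 1 → 2 → 3

Answer: 3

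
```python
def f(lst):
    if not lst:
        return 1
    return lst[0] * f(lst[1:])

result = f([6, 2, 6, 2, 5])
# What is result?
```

Product over [6, 2, 6, 2, 5] = 6 * 2 * 6 * 2 * 5 = 720

Answer: 720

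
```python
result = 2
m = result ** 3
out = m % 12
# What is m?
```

Trace:
`result = 2` → result = 2
`m = result ** 3` → m = 8
`out = m % 12` → out = 8
So m = 8

Answer: 8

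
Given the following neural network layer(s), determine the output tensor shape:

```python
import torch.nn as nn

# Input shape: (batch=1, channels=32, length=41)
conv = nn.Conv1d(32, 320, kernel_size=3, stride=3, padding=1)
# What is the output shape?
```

Input: (1, 32, 41) -> Output: (1, 320, 14)

Answer: (1, 320, 14)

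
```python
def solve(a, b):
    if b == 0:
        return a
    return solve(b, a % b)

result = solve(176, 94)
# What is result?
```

solve(176, 94) -> solve(94, 82) -> solve(82, 12) -> solve(12, 10) -> solve(10, 2) -> solve(2, 0) -> 2

Answer: 2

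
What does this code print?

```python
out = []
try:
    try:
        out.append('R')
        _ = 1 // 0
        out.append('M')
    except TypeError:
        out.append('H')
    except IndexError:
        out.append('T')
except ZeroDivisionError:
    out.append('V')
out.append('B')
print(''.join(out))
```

Execution trace: 'R' (try body) → 'V' (outer except ZeroDivisionError) → 'B' (after the try/except). Output: RVB

Answer: RVB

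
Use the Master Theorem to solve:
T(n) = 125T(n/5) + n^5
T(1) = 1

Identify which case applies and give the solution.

a=125, b=5, f(n)=n^5. log_5(125) = 3. Since c=5 > 3 and the regularity condition holds (125(n/5)^5 = (125/5^5)n^5 with 125/5^5 < 1), Case 3 applies: T(n) = Θ(f(n)) = O(n^5).

Answer: O(n^5) - Case 3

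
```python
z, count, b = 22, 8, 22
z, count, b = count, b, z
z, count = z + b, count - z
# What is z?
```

Trace:
`z, count, b = 22, 8, 22` → z = 22; count = 8; b = 22
`z, count, b = count, b, z` → z = 8; count = 22; b = 22
`z, count = z + b, count - z` → z = 30; count = 14
So z = 30

Answer: 30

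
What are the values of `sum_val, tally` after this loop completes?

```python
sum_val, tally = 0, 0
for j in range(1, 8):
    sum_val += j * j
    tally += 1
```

Sum of squares and count
`sum_val, tally` takes the values: (0, 0) → (1, 0) → (1, 1) → (5, 1) → (5, 2) → (14, 2) → (14, 3) → (30, 3) → (30, 4) → (55, 4) → (55, 5) → (91, 5) → (91, 6) → (140, 6) → (140, 7)

Answer: 140, 7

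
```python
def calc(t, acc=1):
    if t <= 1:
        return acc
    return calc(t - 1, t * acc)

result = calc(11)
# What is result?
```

Accumulator trace (n, acc): (11, 1) -> (10, 11) -> (9, 110) -> (8, 990) -> (7, 7920) -> (6, 55440) -> (5, 332640) -> (4, 1663200) -> (3, 6652800) -> (2, 19958400) -> (1, 39916800) -> return 39916800

Answer: 39916800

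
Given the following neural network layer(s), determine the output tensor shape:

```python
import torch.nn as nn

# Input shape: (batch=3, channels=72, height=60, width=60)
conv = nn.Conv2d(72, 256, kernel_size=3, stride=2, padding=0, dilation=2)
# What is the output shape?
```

Input: (3, 72, 60, 60) -> Output: (3, 256, 28, 28)

Answer: (3, 256, 28, 28)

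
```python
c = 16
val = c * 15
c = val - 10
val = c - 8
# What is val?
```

Trace:
`c = 16` → c = 16
`val = c * 15` → val = 240
`c = val - 10` → c = 230
`val = c - 8` → val = 222
So val = 222

Answer: 222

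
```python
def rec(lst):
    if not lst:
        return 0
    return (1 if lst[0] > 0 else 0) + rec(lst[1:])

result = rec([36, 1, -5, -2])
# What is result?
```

Count of positive elements in [36, 1, -5, -2] = 2

Answer: 2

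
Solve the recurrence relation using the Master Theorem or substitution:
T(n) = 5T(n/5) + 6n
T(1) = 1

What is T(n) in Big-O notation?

By Master Theorem: a=5, b=5, f(n)=6n. Since log_5(5) = 1 and f(n) = Θ(n^1), Case 2 applies. T(n) = O(n log n).

Answer: O(n log n)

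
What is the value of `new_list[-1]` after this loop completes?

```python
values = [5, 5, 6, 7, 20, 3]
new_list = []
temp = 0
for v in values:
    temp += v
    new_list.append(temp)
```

Cumulative sum ends at 46
`new_list` takes the values: [] → [5] → [5, 10] → [5, 10, 16] → [5, 10, 16, 23] → [5, 10, 16, 23, 43] → [5, 10, 16, 23, 43, 46]
So `new_list[-1]` = 46

Answer: 46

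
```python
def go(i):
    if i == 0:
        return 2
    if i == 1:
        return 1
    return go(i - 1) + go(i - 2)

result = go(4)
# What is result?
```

Build up from base cases: go(0)=2, go(1)=1, go(2)=3, go(3)=4, go(4)=7

Answer: 7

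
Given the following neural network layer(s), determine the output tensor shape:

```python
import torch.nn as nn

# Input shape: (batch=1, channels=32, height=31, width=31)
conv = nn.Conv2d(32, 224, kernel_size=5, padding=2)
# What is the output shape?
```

Input: (1, 32, 31, 31) -> Output: (1, 224, 31, 31)

Answer: (1, 224, 31, 31)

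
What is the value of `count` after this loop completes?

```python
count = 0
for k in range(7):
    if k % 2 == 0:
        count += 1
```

Count numbers divisible by 2 in range(7)
`count` takes the values: 0 → 1 → 2 → 3 → 4

Answer: 4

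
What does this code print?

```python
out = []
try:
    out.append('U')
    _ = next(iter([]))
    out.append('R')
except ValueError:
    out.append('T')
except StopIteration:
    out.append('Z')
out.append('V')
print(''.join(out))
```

Execution trace: 'U' (try body) → 'Z' (except StopIteration) → 'V' (after the try/except). Output: UZV

Answer: UZV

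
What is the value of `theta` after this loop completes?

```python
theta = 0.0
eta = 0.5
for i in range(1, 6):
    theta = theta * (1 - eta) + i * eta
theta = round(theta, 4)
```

Moving average with lr=0.5
`theta` takes the values: 0.0 → 0.5 → 1.25 → 2.125 → 3.0625 → 4.03125 → 4.0312

Answer: 4.0312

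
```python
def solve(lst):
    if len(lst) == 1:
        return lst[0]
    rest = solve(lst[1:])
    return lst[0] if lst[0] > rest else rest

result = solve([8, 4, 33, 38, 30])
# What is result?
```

Recursive max over [8, 4, 33, 38, 30] = 38

Answer: 38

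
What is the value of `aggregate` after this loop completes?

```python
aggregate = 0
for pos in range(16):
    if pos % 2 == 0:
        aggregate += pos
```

Sum of even numbers 0 to 15
`aggregate` takes the values: 0 → 2 → 6 → 12 → 20 → 30 → 42 → 56

Answer: 56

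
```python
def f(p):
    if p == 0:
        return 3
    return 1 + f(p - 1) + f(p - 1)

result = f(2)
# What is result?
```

f(p) = 1 + 2·f(p-1), f(0)=3. Closed form: (3+1)·2^2 - 1 = 15.

Answer: 15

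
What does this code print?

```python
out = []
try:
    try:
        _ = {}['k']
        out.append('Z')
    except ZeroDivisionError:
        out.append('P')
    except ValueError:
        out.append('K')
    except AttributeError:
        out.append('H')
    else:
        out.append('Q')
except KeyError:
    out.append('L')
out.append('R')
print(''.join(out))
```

Execution trace: 'L' (outer except KeyError) → 'R' (after the try/except). Output: LR

Answer: LR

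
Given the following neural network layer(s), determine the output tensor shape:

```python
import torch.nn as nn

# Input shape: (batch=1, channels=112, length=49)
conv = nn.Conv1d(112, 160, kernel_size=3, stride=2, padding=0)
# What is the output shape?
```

Input: (1, 112, 49) -> Output: (1, 160, 24)

Answer: (1, 160, 24)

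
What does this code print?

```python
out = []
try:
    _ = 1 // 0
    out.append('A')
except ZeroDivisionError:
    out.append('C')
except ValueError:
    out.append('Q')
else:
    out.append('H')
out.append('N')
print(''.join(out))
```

Execution trace: 'C' (except ZeroDivisionError) → 'N' (after the try/except). Output: CN

Answer: CN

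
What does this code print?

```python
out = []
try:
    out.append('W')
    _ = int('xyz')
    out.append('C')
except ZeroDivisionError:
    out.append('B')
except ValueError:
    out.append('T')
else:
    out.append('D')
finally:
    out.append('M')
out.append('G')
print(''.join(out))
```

Execution trace: 'W' (try body) → 'T' (except ValueError) → 'M' (finally) → 'G' (after the try/except). Output: WTMG

Answer: WTMG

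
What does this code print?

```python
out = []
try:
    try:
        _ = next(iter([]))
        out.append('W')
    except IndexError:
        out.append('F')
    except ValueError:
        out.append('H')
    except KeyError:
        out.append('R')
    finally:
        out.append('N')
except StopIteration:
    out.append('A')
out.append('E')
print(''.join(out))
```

Execution trace: 'N' (finally) → 'A' (outer except StopIteration) → 'E' (after the try/except). Output: NAE

Answer: NAE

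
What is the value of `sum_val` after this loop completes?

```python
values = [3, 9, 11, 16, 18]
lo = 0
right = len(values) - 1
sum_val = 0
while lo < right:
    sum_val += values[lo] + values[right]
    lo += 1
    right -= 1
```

Sum of pairs from ends
`sum_val` takes the values: 0 → 21 → 46

Answer: 46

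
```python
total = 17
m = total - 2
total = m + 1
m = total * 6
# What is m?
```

Trace:
`total = 17` → total = 17
`m = total - 2` → m = 15
`total = m + 1` → total = 16
`m = total * 6` → m = 96
So m = 96

Answer: 96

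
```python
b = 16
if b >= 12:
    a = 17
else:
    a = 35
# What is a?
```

Trace:
`b = 16` → b = 16
`if b >= 12: ...` → b >= 12 is True → a = 17
So a = 17

Answer: 17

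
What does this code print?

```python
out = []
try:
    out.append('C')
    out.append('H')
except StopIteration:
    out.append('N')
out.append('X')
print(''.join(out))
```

Execution trace: 'C' (try body) → 'H' (try body, no exception) → 'X' (after the try/except). Output: CHX

Answer: CHX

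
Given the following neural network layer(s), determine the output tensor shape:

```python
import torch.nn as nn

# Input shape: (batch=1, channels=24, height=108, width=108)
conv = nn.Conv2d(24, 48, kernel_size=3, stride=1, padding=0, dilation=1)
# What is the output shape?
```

Input: (1, 24, 108, 108) -> Output: (1, 48, 106, 106)

Answer: (1, 48, 106, 106)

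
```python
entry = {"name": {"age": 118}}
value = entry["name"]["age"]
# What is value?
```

Trace:
`entry = {"name": {"age": 118}}` → entry = {'name': {'age': 118}}
`value = entry["name"]["age"]` → value = 118
So value = 118

Answer: 118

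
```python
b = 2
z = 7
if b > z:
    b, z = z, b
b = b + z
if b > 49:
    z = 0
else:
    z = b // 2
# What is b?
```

Trace:
`b = 2` → b = 2
`z = 7` → z = 7
`if b > z: ...` → b > z is False → no variable changes
`b = b + z` → b = 9
`if b > 49: ...` → b > 49 is False, take else branch → z = 4
So b = 9

Answer: 9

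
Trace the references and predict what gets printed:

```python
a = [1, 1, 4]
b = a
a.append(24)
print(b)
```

Key concept: basic list aliasing.
Step by step:
`a = [1, 1, 4]` → a = [1, 1, 4]
`b = a` → b = [1, 1, 4] (same object as a)
`a.append(24)` → a = [1, 1, 4, 24] (same object as b); b = [1, 1, 4, 24] (same object as a)
`print(b)` → prints [1, 1, 4, 24]

Answer: [1, 1, 4, 24]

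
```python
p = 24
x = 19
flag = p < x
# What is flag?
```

Trace:
`p = 24` → p = 24
`x = 19` → x = 19
`flag = p < x` → flag = False
So flag = False

Answer: False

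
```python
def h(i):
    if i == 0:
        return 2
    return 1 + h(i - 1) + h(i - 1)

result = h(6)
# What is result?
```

h(i) = 1 + 2·h(i-1), h(0)=2. Closed form: (2+1)·2^6 - 1 = 191.

Answer: 191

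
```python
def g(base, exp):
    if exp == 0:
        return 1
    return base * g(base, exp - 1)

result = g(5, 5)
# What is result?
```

g(5, 5) = 5 * 5 * 5 * 5 * 5 = 3125

Answer: 3125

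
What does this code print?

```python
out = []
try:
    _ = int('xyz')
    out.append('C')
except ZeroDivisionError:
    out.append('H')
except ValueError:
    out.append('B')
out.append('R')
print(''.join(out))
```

Execution trace: 'B' (except ValueError) → 'R' (after the try/except). Output: BR

Answer: BR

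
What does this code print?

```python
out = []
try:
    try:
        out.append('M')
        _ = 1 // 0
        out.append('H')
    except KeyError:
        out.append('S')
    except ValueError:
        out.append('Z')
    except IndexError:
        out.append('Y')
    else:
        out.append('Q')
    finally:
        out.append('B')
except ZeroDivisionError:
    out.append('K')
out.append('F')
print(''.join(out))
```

Execution trace: 'M' (try body) → 'B' (finally) → 'K' (outer except ZeroDivisionError) → 'F' (after the try/except). Output: MBKF

Answer: MBKF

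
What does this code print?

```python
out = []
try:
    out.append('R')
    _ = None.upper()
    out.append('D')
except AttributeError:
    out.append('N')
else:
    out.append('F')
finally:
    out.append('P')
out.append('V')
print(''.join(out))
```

Execution trace: 'R' (try body) → 'N' (except AttributeError) → 'P' (finally) → 'V' (after the try/except). Output: RNPV

Answer: RNPV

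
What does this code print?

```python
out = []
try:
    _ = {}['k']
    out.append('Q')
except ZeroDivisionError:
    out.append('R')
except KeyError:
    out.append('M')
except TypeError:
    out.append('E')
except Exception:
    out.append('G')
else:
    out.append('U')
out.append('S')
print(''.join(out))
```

Execution trace: 'M' (except KeyError) → 'S' (after the try/except). Output: MS

Answer: MS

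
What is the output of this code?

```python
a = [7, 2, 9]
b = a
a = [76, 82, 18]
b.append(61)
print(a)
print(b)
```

Key concept: rebinding vs mutation: a is rebound to a new list, b still points at the original.
Step by step:
`a = [7, 2, 9]` → a = [7, 2, 9]
`b = a` → b = [7, 2, 9] (same object as a)
`a = [76, 82, 18]` → a = [76, 82, 18]
`b.append(61)` → b = [7, 2, 9, 61]
`print(a)` → prints [76, 82, 18]
`print(b)` → prints [7, 2, 9, 61]

Answer:
[76, 82, 18]
[7, 2, 9, 61]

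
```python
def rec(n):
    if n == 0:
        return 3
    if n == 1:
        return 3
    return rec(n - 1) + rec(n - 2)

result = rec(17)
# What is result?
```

Build up from base cases: rec(0)=3, rec(1)=3, rec(2)=6, rec(3)=9, rec(4)=15, rec(5)=24, rec(6)=39, ..., rec(17)=7752

Answer: 7752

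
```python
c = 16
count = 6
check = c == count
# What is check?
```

Trace:
`c = 16` → c = 16
`count = 6` → count = 6
`check = c == count` → check = False
So check = False

Answer: False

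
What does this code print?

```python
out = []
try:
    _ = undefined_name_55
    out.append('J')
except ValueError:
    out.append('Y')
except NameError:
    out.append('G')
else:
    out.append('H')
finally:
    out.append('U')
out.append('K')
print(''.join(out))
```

Execution trace: 'G' (except NameError) → 'U' (finally) → 'K' (after the try/except). Output: GUK

Answer: GUK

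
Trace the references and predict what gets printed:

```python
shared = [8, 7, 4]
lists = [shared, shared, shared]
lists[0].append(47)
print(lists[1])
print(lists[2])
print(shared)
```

Key concept: list of same reference.
Step by step:
`shared = [8, 7, 4]` → shared = [8, 7, 4]
`lists = [shared, shared, shared]` → lists = [[8, 7, 4], [8, 7, 4], [8, 7, 4]]
`lists[0].append(47)` → shared = [8, 7, 4, 47]; lists = [[8, 7, 4, 47], [8, 7, 4, 47], [8, 7, 4, 47]]
`print(lists[1])` → prints [8, 7, 4, 47]
`print(lists[2])` → prints [8, 7, 4, 47]
`print(shared)` → prints [8, 7, 4, 47]

Answer:
[8, 7, 4, 47]
[8, 7, 4, 47]
[8, 7, 4, 47]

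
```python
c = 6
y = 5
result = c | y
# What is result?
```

Trace:
`c = 6` → c = 6
`y = 5` → y = 5
`result = c | y` → result = 7
So result = 7

Answer: 7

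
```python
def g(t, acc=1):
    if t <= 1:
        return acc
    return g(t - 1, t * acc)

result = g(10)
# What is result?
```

Accumulator trace (n, acc): (10, 1) -> (9, 10) -> (8, 90) -> (7, 720) -> (6, 5040) -> (5, 30240) -> (4, 151200) -> (3, 604800) -> (2, 1814400) -> (1, 3628800) -> return 3628800

Answer: 3628800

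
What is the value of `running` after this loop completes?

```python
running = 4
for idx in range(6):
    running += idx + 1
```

Start at 4, add 1 to 6 = 25
`running` takes the values: 4 → 5 → 7 → 10 → 14 → 19 → 25

Answer: 25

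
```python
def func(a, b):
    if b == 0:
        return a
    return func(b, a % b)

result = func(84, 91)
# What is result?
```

func(84, 91) -> func(91, 84) -> func(84, 7) -> func(7, 0) -> 7

Answer: 7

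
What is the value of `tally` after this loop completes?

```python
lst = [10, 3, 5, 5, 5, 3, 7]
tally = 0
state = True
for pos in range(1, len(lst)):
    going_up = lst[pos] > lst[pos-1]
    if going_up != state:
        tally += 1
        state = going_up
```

Count direction changes in [10, 3, 5, 5, 5, 3, 7]
`tally` takes the values: 0 → 1 → 2 → 3 → 4

Answer: 4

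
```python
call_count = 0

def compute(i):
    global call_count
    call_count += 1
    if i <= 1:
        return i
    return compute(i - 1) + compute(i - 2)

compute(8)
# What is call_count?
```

Calls(i) = 1 + Calls(i-1) + Calls(i-2); Calls(0)=Calls(1)=1. For i=8 this gives 67.

Answer: 67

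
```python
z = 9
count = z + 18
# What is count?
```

Trace:
`z = 9` → z = 9
`count = z + 18` → count = 27
So count = 27

Answer: 27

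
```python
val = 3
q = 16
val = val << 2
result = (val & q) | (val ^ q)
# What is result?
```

Trace:
`val = 3` → val = 3
`q = 16` → q = 16
`val = val << 2` → val = 12
`result = (val & q) | (val ^ q)` → result = 28
So result = 28

Answer: 28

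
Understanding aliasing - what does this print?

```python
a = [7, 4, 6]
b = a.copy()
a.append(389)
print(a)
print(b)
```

Key concept: list.copy() creates independent copy.
Step by step:
`a = [7, 4, 6]` → a = [7, 4, 6]
`b = a.copy()` → b = [7, 4, 6]
`a.append(389)` → a = [7, 4, 6, 389]
`print(a)` → prints [7, 4, 6, 389]
`print(b)` → prints [7, 4, 6]

Answer:
[7, 4, 6, 389]
[7, 4, 6]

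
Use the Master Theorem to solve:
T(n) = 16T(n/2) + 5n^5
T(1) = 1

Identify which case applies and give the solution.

a=16, b=2, f(n)=5n^5. log_2(16) = 4. Since c=5 > 4 and the regularity condition holds (16(n/2)^5 = (16/2^5)n^5 with 16/2^5 < 1), Case 3 applies: T(n) = Θ(f(n)) = O(n^5).

Answer: O(n^5) - Case 3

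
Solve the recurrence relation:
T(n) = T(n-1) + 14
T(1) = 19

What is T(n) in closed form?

Unrolling: T(n) = T(1) + 14·(n-1) = 19 + 14(n-1) = 14n + 5.

Answer: T(n) = 14n + 5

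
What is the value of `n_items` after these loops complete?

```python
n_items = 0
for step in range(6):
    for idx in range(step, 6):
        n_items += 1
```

Upper triangle: 6 + 5 + ... + 1
`n_items` takes the values: 0 → 1 → 2 → 3 → 4 → 5 → 6 → 7 → 8 → 9 → 10 → 11 → 12 → 13 → 14 → 15 → 16 → 17 → 18 → 19 → 20 → 21

Answer: 21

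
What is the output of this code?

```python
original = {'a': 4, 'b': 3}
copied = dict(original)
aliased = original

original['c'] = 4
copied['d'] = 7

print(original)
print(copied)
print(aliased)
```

Key concept: dict() creates copy, assignment creates alias.
Step by step:
`original = {'a': 4, 'b': 3}` → original = {'a': 4, 'b': 3}
`copied = dict(original)` → copied = {'a': 4, 'b': 3}
`aliased = original` → aliased = {'a': 4, 'b': 3} (same object as original)
`original['c'] = 4` → original = {'a': 4, 'b': 3, 'c': 4} (same object as aliased); aliased = {'a': 4, 'b': 3, 'c': 4} (same object as original)
`copied['d'] = 7` → copied = {'a': 4, 'b': 3, 'd': 7}
`print(original)` → prints {'a': 4, 'b': 3, 'c': 4}
`print(copied)` → prints {'a': 4, 'b': 3, 'd': 7}
`print(aliased)` → prints {'a': 4, 'b': 3, 'c': 4}

Answer:
{'a': 4, 'b': 3, 'c': 4}
{'a': 4, 'b': 3, 'd': 7}
{'a': 4, 'b': 3, 'c': 4}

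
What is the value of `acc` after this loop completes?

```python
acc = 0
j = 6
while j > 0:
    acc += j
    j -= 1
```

Sum 6 down to 1
`acc` takes the values: 0 → 6 → 11 → 15 → 18 → 20 → 21

Answer: 21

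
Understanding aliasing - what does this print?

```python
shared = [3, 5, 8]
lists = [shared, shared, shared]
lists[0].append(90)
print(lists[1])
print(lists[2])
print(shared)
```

Key concept: list of same reference.
Step by step:
`shared = [3, 5, 8]` → shared = [3, 5, 8]
`lists = [shared, shared, shared]` → lists = [[3, 5, 8], [3, 5, 8], [3, 5, 8]]
`lists[0].append(90)` → shared = [3, 5, 8, 90]; lists = [[3, 5, 8, 90], [3, 5, 8, 90], [3, 5, 8, 90]]
`print(lists[1])` → prints [3, 5, 8, 90]
`print(lists[2])` → prints [3, 5, 8, 90]
`print(shared)` → prints [3, 5, 8, 90]

Answer:
[3, 5, 8, 90]
[3, 5, 8, 90]
[3, 5, 8, 90]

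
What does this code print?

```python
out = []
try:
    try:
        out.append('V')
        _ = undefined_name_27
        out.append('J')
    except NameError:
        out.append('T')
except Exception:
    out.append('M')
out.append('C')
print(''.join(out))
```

Execution trace: 'V' (inner try body) → 'T' (inner except NameError) → 'C' (after the try/except). Output: VTC

Answer: VTC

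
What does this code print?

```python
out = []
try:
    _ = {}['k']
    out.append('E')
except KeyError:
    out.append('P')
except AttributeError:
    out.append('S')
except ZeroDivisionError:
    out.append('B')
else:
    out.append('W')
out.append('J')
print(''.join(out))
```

Execution trace: 'P' (except KeyError) → 'J' (after the try/except). Output: PJ

Answer: PJ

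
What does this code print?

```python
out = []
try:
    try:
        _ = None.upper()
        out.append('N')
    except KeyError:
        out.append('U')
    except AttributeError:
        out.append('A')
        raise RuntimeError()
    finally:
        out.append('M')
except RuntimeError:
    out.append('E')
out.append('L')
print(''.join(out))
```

Execution trace: 'A' (inner except AttributeError) → 'M' (inner finally) → 'E' (outer except RuntimeError) → 'L' (after the try/except). Output: AMEL

Answer: AMEL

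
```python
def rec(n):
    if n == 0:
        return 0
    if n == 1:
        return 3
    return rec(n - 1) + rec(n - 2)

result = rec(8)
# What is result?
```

Build up from base cases: rec(0)=0, rec(1)=3, rec(2)=3, rec(3)=6, rec(4)=9, rec(5)=15, rec(6)=24, ..., rec(8)=63

Answer: 63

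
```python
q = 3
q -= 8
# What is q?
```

Trace:
`q = 3` → q = 3
`q -= 8` → q = -5
So q = -5

Answer: -5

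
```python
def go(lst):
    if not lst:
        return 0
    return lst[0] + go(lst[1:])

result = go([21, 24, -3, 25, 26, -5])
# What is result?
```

21 + 24 + (-3) + 25 + 26 + (-5) + 0 = 88

Answer: 88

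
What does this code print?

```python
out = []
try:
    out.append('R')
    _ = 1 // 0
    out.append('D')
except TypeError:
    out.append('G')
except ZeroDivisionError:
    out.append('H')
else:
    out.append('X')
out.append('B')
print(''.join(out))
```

Execution trace: 'R' (try body) → 'H' (except ZeroDivisionError) → 'B' (after the try/except). Output: RHB

Answer: RHB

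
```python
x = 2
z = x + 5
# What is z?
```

Trace:
`x = 2` → x = 2
`z = x + 5` → z = 7
So z = 7

Answer: 7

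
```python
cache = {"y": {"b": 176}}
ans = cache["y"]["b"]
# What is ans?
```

Trace:
`cache = {"y": {"b": 176}}` → cache = {'y': {'b': 176}}
`ans = cache["y"]["b"]` → ans = 176
So ans = 176

Answer: 176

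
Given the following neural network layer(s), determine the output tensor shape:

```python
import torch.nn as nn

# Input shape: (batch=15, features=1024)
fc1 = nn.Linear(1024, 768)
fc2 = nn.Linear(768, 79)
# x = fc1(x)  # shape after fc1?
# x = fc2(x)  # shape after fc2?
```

Input: (15, 1024) -> after fc1: (15, 768) -> Output: (15, 79)

Answer: (15, 79)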